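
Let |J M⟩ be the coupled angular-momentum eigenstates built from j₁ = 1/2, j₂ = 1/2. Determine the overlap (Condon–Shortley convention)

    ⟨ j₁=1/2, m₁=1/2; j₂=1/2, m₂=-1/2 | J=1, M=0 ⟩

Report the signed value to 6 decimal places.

+√(1/2) ≈ +0.707107

√[3·0!1!1!/3! · 1!0!0!1!1!1!] = √(1/2)
  +(−1)^0/∏(0,0,0,0,1,1)! = 1  (running 1)
⟨..|..⟩ = √(1/2)·(1) = +0.707107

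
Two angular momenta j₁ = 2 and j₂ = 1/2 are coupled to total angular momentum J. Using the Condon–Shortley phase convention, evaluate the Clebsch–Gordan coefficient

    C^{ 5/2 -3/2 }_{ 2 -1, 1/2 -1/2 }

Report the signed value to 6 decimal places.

j₁+j₂−J=0  J+j₁−j₂=4  J−j₁+j₂=1  j₁+j₂+J+1=6
(j₁±m₁, j₂±m₂, J±M) = (1,3,0,1,1,4)
P² = 144/5
sum k=0..0:
  [0] +1/6 = 1/6
S = 1/6
C² = P²·S² = 4/5 ; C = +0.894427

+√(4/5) = +0.894427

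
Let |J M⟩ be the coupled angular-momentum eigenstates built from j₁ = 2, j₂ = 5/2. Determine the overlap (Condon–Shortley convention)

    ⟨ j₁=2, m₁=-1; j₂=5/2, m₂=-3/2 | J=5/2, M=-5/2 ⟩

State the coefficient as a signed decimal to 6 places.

√[6·2!2!3!/8! · 1!3!1!4!0!5!] = √(432/7)
  +(−1)^1/∏(1,1,2,0,0,3)! = -1/12  (running -1/12)
⟨..|..⟩ = √(432/7)·(-1/12) = -0.654654

−√(3/7) = -0.654654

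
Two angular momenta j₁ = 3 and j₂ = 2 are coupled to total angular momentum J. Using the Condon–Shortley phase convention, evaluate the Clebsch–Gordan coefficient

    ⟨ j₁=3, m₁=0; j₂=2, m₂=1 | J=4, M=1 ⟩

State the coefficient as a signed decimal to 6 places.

√[9·1!5!3!/10! · 3!3!3!1!5!3!] = √(1944/7)
  +(−1)^0/∏(0,1,3,3,2,0)! = 1/72  (running 1/72)
  +(−1)^1/∏(1,0,2,2,3,1)! = -1/24  (running -1/36)
⟨..|..⟩ = √(1944/7)·(-1/36) = -0.462910

−√(3/14) ≈ -0.462910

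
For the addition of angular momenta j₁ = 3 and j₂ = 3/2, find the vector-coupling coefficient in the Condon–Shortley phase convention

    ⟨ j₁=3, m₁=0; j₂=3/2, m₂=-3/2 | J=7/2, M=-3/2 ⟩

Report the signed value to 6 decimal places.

triangle: 1!*5!*2!/9! = 240/362880
(j±m)!: 3!*3!*0!*3!*2!*5! = 51840
prefactor² = (2J+1)*Δ*N² = 1920/7
  k=0: +1/(0!*1!*3!*0!*2!*2!) = 1/24
Σ = 1/24  ⇒  CG² = 1920/7*1/24² = 10/21
CG = +√(10/21) = +0.690066

+√(10/21) = +0.690066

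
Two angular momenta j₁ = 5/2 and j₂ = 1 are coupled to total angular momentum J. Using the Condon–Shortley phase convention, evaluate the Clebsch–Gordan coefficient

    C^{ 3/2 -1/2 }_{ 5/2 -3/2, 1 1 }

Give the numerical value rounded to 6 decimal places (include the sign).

+√(2/5) = +0.632456

√[4·2!3!0!/6! · 1!4!2!0!1!2!] = √(32/5)
  +(−1)^2/∏(2,0,2,0,1,0)! = 1/4  (running 1/4)
⟨..|..⟩ = √(32/5)·(1/4) = +0.632456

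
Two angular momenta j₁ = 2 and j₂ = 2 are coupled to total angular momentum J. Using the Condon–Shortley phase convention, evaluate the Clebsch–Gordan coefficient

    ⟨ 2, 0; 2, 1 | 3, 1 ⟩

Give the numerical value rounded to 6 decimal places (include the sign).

j₁+j₂−J=1  J+j₁−j₂=3  J−j₁+j₂=3  j₁+j₂+J+1=8
(j₁±m₁, j₂±m₂, J±M) = (2,2,3,1,4,2)
P² = 36/5
sum k=0..1:
  [0] +1/12 = 1/12
  [1] −1/4 = -1/4
S = -1/6
C² = P²·S² = 1/5 ; C = -0.447214

−√(1/5) ≈ -0.447214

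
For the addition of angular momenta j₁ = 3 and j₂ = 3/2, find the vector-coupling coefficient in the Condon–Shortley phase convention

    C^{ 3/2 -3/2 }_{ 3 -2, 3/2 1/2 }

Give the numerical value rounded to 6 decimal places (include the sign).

+√(2/7) ≈ +0.534522

√[4·3!3!0!/7! · 1!5!2!1!0!3!] = √(288/7)
  +(−1)^2/∏(2,1,3,0,0,0)! = 1/12  (running 1/12)
⟨..|..⟩ = √(288/7)·(1/12) = +0.534522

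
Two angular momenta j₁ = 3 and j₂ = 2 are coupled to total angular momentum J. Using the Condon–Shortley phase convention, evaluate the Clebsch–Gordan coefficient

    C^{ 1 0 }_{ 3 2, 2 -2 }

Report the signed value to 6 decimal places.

√[3·4!2!0!/7! · 5!1!0!4!1!1!] = √(576/7)
  +(−1)^0/∏(0,4,1,0,1,0)! = 1/24  (running 1/24)
⟨..|..⟩ = √(576/7)·(1/24) = +0.377964

+0.377964  (= +√(1/7))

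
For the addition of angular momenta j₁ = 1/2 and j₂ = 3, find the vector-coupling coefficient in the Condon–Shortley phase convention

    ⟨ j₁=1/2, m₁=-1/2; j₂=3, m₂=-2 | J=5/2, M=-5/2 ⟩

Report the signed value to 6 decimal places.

√[6·1!0!5!/7! · 0!1!1!5!0!5!] = √(14400/7)
  +(−1)^1/∏(1,0,0,0,0,5)! = -1/120  (running -1/120)
⟨..|..⟩ = √(14400/7)·(-1/120) = -0.377964

-0.377964  (= −√(1/7))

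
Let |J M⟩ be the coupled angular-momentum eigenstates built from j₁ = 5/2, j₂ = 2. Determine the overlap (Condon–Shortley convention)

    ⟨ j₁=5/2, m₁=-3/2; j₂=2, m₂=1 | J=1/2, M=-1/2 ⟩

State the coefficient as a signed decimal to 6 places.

triangle: 4!*1!*0!/6! = 24/720
(j±m)!: 1!*4!*3!*1!*0!*1! = 144
prefactor² = (2J+1)*Δ*N² = 48/5
  k=3: −1/(3!*1!*1!*0!*0!*0!) = -1/6
Σ = -1/6  ⇒  CG² = 48/5*(-1/6)² = 4/15
CG = −√(4/15) = -0.516398

−√(4/15) ≈ -0.516398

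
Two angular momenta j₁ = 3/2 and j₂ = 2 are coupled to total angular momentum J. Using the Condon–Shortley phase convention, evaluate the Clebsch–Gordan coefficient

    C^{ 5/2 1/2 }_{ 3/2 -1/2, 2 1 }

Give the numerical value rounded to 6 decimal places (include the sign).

triangle: 1!·2!·3!/7! = 12/5040
(j±m)!: 1!·2!·3!·1!·3!·2! = 144
prefactor² = (2J+1)·Δ·N² = 72/35
  k=0: +1/(0!·1!·2!·3!·0!·0!) = 1/12
  k=1: −1/(1!·0!·1!·2!·1!·1!) = -1/2
Σ = -5/12  ⇒  CG² = 72/35·(-5/12)² = 5/14
CG = −√(5/14) = -0.597614

−√(5/14) = -0.597614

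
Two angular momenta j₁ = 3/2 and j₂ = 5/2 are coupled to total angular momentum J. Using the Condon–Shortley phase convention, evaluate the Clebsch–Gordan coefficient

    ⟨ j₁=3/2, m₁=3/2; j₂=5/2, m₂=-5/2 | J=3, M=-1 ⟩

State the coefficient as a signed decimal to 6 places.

j₁+j₂−J=1  J+j₁−j₂=2  J−j₁+j₂=4  j₁+j₂+J+1=8
(j₁±m₁, j₂±m₂, J±M) = (3,0,0,5,2,4)
P² = 288
sum k=0..0:
  [0] +1/48 = 1/48
S = 1/48
C² = P²·S² = 1/8 ; C = +0.353553

+√(1/8) ≈ +0.353553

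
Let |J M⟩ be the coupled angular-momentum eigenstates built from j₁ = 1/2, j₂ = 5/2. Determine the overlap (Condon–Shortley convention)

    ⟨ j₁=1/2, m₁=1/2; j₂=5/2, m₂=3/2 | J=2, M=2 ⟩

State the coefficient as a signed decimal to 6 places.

triangle: 1!·0!·4!/6! = 24/720
(j±m)!: 1!·0!·4!·1!·4!·0! = 576
prefactor² = (2J+1)·Δ·N² = 96
  k=0: +1/(0!·1!·0!·4!·0!·0!) = 1/24
Σ = 1/24  ⇒  CG² = 96·1/24² = 1/6
CG = +√(1/6) = +0.408248

+√(1/6) ≈ +0.408248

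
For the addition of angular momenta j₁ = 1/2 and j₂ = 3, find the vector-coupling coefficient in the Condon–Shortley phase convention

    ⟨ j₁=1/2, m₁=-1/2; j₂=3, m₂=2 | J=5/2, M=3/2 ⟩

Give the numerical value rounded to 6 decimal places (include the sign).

j₁+j₂−J=1  J+j₁−j₂=0  J−j₁+j₂=5  j₁+j₂+J+1=7
(j₁±m₁, j₂±m₂, J±M) = (0,1,5,1,4,1)
P² = 2880/7
sum k=1..1:
  [1] −1/24 = -1/24
S = -1/24
C² = P²·S² = 5/7 ; C = -0.845154

-0.845154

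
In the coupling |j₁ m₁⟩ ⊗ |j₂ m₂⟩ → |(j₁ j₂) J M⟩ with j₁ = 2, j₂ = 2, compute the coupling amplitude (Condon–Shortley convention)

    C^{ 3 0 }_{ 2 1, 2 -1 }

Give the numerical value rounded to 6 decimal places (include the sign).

j₁+j₂−J=1  J+j₁−j₂=3  J−j₁+j₂=3  j₁+j₂+J+1=8
(j₁±m₁, j₂±m₂, J±M) = (3,1,1,3,3,3)
P² = 81/10
sum k=0..1:
  [0] +1/4 = 1/4
  [1] −1/36 = -1/36
S = 2/9
C² = P²·S² = 2/5 ; C = +0.632456

+0.632456  (= +√(2/5))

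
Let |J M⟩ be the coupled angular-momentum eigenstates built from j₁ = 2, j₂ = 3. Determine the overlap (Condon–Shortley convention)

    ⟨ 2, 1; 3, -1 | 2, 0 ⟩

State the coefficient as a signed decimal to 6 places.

-0.377964

triangle: 3!×1!×3!/8! = 36/40320
(j±m)!: 3!×1!×2!×4!×2!×2! = 1152
prefactor² = (2J+1)×Δ×N² = 36/7
  k=0: +1/(0!×3!×1!×2!×0!×1!) = 1/12
  k=1: −1/(1!×2!×0!×1!×1!×2!) = -1/4
Σ = -1/6  ⇒  CG² = 36/7×(-1/6)² = 1/7
CG = −√(1/7) = -0.377964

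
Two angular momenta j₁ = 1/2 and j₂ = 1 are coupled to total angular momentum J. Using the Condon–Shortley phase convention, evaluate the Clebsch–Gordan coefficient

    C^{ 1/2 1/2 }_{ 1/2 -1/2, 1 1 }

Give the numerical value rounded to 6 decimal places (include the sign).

triangle: 1!×0!×1!/3! = 1/6
(j±m)!: 0!×1!×2!×0!×1!×0! = 2
prefactor² = (2J+1)×Δ×N² = 2/3
  k=1: −1/(1!×0!×0!×1!×0!×0!) = -1
Σ = -1  ⇒  CG² = 2/3×(-1)² = 2/3
CG = −√(2/3) = -0.816497

−√(2/3) ≈ -0.816497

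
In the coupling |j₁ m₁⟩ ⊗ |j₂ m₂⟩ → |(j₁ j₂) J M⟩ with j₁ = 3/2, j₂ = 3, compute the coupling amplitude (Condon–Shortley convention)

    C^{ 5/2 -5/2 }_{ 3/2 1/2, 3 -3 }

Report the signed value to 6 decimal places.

+0.731925

j₁+j₂−J=2  J+j₁−j₂=1  J−j₁+j₂=4  j₁+j₂+J+1=8
(j₁±m₁, j₂±m₂, J±M) = (2,1,0,6,0,5)
P² = 8640/7
sum k=0..0:
  [0] +1/48 = 1/48
S = 1/48
C² = P²·S² = 15/28 ; C = +0.731925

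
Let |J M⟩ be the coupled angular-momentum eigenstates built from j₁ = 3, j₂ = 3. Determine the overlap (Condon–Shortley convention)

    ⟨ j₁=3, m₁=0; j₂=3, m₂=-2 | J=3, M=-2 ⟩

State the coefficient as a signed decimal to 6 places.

√[7·3!3!3!/10! · 3!3!1!5!1!5!] = √(216)
  +(−1)^0/∏(0,3,3,1,0,2)! = 1/72  (running 1/72)
  +(−1)^1/∏(1,2,2,0,1,3)! = -1/24  (running -1/36)
⟨..|..⟩ = √(216)·(-1/36) = -0.408248

-0.408248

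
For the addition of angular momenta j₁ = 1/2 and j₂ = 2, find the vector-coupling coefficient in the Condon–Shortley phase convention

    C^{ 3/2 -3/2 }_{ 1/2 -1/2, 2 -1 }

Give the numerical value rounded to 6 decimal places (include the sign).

−√(1/5) ≈ -0.447214

√[4·1!0!3!/5! · 0!1!1!3!0!3!] = √(36/5)
  +(−1)^1/∏(1,0,0,0,0,3)! = -1/6  (running -1/6)
⟨..|..⟩ = √(36/5)·(-1/6) = -0.447214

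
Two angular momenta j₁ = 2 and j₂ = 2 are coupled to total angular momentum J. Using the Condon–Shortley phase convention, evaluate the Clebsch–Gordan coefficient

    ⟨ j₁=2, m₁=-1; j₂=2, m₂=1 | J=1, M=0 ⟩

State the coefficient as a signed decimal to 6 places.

+0.316228

j₁+j₂−J=3  J+j₁−j₂=1  J−j₁+j₂=1  j₁+j₂+J+1=6
(j₁±m₁, j₂±m₂, J±M) = (1,3,3,1,1,1)
P² = 9/10
sum k=2..3:
  [2] +1/2 = 1/2
  [3] −1/6 = -1/6
S = 1/3
C² = P²·S² = 1/10 ; C = +0.316228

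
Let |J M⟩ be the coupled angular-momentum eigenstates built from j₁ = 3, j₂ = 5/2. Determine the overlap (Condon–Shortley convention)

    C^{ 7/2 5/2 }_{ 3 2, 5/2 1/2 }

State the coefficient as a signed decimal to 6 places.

j₁+j₂−J=2  J+j₁−j₂=4  J−j₁+j₂=3  j₁+j₂+J+1=10
(j₁±m₁, j₂±m₂, J±M) = (5,1,3,2,6,1)
P² = 4608/7
sum k=0..1:
  [0] +1/72 = 1/72
  [1] −1/48 = -1/48
S = -1/144
C² = P²·S² = 2/63 ; C = -0.178174

-0.178174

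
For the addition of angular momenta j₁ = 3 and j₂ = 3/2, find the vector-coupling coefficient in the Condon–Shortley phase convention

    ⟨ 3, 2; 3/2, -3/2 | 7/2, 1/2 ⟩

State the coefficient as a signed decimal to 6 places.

+0.487950  (= +√(5/21))

triangle: 1!*5!*2!/9! = 240/362880
(j±m)!: 5!*1!*0!*3!*4!*3! = 103680
prefactor² = (2J+1)*Δ*N² = 3840/7
  k=0: +1/(0!*1!*1!*0!*4!*2!) = 1/48
Σ = 1/48  ⇒  CG² = 3840/7*1/48² = 5/21
CG = +√(5/21) = +0.487950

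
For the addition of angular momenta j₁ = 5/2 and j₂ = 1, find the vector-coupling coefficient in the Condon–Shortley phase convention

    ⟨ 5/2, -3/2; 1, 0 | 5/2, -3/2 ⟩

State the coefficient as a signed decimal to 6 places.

-0.507093

√[6·1!4!1!/7! · 1!4!1!1!1!4!] = √(576/35)
  +(−1)^0/∏(0,1,4,1,0,0)! = 1/24  (running 1/24)
  +(−1)^1/∏(1,0,3,0,1,1)! = -1/6  (running -1/8)
⟨..|..⟩ = √(576/35)·(-1/8) = -0.507093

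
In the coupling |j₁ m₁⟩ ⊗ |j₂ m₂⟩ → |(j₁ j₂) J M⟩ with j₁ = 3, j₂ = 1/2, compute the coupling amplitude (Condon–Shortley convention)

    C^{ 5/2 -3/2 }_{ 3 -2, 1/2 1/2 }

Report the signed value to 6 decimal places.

√[6·1!5!0!/7! · 1!5!1!0!1!4!] = √(2880/7)
  +(−1)^1/∏(1,0,4,0,1,0)! = -1/24  (running -1/24)
⟨..|..⟩ = √(2880/7)·(-1/24) = -0.845154

-0.845154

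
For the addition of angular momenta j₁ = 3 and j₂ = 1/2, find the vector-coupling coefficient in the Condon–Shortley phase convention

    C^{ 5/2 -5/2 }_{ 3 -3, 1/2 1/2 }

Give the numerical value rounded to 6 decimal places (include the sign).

√[6·1!5!0!/7! · 0!6!1!0!0!5!] = √(86400/7)
  +(−1)^1/∏(1,0,5,0,0,0)! = -1/120  (running -1/120)
⟨..|..⟩ = √(86400/7)·(-1/120) = -0.925820

−√(6/7) ≈ -0.925820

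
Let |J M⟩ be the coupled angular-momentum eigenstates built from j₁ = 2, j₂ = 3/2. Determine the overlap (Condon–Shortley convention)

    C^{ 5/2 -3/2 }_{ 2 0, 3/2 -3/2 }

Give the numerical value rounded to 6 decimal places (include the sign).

+0.717137

triangle: 1!·3!·2!/7! = 12/5040
(j±m)!: 2!·2!·0!·3!·1!·4! = 576
prefactor² = (2J+1)·Δ·N² = 288/35
  k=0: +1/(0!·1!·2!·0!·1!·2!) = 1/4
Σ = 1/4  ⇒  CG² = 288/35·1/4² = 18/35
CG = +√(18/35) = +0.717137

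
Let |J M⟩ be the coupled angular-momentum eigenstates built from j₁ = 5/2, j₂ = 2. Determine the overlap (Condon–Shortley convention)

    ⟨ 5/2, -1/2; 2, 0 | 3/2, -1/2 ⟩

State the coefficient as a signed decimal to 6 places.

j₁+j₂−J=3  J+j₁−j₂=2  J−j₁+j₂=1  j₁+j₂+J+1=7
(j₁±m₁, j₂±m₂, J±M) = (2,3,2,2,1,2)
P² = 32/35
sum k=1..2:
  [1] −1/4 = -1/4
  [2] +1/2 = 1/2
S = 1/4
C² = P²·S² = 2/35 ; C = +0.239046

+√(2/35) ≈ +0.239046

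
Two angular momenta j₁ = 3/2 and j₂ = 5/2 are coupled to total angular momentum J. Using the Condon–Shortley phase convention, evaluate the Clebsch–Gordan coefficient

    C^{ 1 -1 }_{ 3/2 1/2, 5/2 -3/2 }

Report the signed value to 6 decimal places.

−√(3/10) = -0.547723

j₁+j₂−J=3  J+j₁−j₂=0  J−j₁+j₂=2  j₁+j₂+J+1=6
(j₁±m₁, j₂±m₂, J±M) = (2,1,1,4,0,2)
P² = 24/5
sum k=1..1:
  [1] −1/4 = -1/4
S = -1/4
C² = P²·S² = 3/10 ; C = -0.547723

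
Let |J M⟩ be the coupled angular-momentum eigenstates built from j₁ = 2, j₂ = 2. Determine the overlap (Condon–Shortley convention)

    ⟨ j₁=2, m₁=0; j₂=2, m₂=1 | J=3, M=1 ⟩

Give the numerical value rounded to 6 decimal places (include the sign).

√[7·1!3!3!/8! · 2!2!3!1!4!2!] = √(36/5)
  +(−1)^0/∏(0,1,2,3,1,0)! = 1/12  (running 1/12)
  +(−1)^1/∏(1,0,1,2,2,1)! = -1/4  (running -1/6)
⟨..|..⟩ = √(36/5)·(-1/6) = -0.447214

−√(1/5) = -0.447214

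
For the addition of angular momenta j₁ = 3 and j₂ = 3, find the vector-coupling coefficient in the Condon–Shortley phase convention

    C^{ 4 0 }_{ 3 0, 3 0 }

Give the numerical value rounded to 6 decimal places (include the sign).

-0.483494  (= −√(18/77))

j₁+j₂−J=2  J+j₁−j₂=4  J−j₁+j₂=4  j₁+j₂+J+1=11
(j₁±m₁, j₂±m₂, J±M) = (3,3,3,3,4,4)
P² = 373248/1925
sum k=0..2:
  [0] +1/72 = 1/72
  [1] −1/16 = -1/16
  [2] +1/72 = 1/72
S = -5/144
C² = P²·S² = 18/77 ; C = -0.483494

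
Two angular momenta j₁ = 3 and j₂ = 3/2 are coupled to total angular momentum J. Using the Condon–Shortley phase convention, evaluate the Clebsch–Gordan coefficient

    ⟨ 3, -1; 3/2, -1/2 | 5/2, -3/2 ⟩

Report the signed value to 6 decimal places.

triangle: 2!×4!×1!/8! = 48/40320
(j±m)!: 2!×4!×1!×2!×1!×4! = 2304
prefactor² = (2J+1)×Δ×N² = 576/35
  k=0: +1/(0!×2!×4!×1!×0!×0!) = 1/48
  k=1: −1/(1!×1!×3!×0!×1!×1!) = -1/6
Σ = -7/48  ⇒  CG² = 576/35×(-7/48)² = 7/20
CG = −√(7/20) = -0.591608

-0.591608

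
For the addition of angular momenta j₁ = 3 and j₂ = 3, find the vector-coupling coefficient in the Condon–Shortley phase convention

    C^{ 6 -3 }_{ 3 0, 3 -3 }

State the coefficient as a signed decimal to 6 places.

triangle: 0!*6!*6!/13! = 518400/6227020800
(j±m)!: 3!*3!*0!*6!*3!*9! = 56435097600
prefactor² = (2J+1)*Δ*N² = 671846400/11
  k=0: +1/(0!*0!*3!*0!*3!*6!) = 1/25920
Σ = 1/25920  ⇒  CG² = 671846400/11*1/25920² = 1/11
CG = +√(1/11) = +0.301511

+√(1/11) = +0.301511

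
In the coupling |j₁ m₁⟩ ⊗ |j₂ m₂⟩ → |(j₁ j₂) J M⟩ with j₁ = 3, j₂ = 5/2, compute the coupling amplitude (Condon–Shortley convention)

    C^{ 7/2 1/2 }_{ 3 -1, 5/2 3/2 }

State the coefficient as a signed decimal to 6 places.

+√(8/63) ≈ +0.356348

triangle: 2!·4!·3!/10! = 288/3628800
(j±m)!: 2!·4!·4!·1!·4!·3! = 165888
prefactor² = (2J+1)·Δ·N² = 18432/175
  k=1: −1/(1!·1!·3!·3!·1!·0!) = -1/36
  k=2: +1/(2!·0!·2!·2!·2!·1!) = 1/16
Σ = 5/144  ⇒  CG² = 18432/175·5/144² = 8/63
CG = +√(8/63) = +0.356348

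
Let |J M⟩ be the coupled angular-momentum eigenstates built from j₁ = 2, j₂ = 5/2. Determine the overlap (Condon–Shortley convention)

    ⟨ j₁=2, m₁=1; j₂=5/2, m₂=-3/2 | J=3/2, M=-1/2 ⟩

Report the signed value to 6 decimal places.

j₁+j₂−J=3  J+j₁−j₂=1  J−j₁+j₂=2  j₁+j₂+J+1=7
(j₁±m₁, j₂±m₂, J±M) = (3,1,1,4,1,2)
P² = 96/35
sum k=0..1:
  [0] +1/6 = 1/6
  [1] −1/4 = -1/4
S = -1/12
C² = P²·S² = 2/105 ; C = -0.138013

-0.138013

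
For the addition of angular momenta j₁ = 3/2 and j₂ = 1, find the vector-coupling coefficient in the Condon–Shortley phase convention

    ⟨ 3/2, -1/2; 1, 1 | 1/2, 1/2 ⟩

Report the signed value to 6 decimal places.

+0.408248  (= +√(1/6))

triangle: 2!·1!·0!/4! = 2/24
(j±m)!: 1!·2!·2!·0!·1!·0! = 4
prefactor² = (2J+1)·Δ·N² = 2/3
  k=2: +1/(2!·0!·0!·0!·1!·0!) = 1/2
Σ = 1/2  ⇒  CG² = 2/3·1/2² = 1/6
CG = +√(1/6) = +0.408248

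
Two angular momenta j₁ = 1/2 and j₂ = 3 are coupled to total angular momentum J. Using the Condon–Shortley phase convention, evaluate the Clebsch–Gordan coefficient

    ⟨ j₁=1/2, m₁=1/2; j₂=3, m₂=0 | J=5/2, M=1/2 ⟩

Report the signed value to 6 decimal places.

triangle: 1!×0!×5!/7! = 120/5040
(j±m)!: 1!×0!×3!×3!×3!×2! = 432
prefactor² = (2J+1)×Δ×N² = 432/7
  k=0: +1/(0!×1!×0!×3!×0!×2!) = 1/12
Σ = 1/12  ⇒  CG² = 432/7×1/12² = 3/7
CG = +√(3/7) = +0.654654

+0.654654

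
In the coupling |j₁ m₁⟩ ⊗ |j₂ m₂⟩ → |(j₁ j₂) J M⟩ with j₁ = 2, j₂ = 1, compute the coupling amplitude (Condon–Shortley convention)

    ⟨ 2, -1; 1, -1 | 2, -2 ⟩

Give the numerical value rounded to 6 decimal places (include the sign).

+0.577350  (= +√(1/3))

√[5·1!3!1!/6! · 1!3!0!2!0!4!] = √(12)
  +(−1)^0/∏(0,1,3,0,0,1)! = 1/6  (running 1/6)
⟨..|..⟩ = √(12)·(1/6) = +0.577350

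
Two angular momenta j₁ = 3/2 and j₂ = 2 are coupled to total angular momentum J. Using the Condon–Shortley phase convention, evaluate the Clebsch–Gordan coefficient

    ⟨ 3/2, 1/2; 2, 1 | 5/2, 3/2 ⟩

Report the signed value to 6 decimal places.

-0.169031

j₁+j₂−J=1  J+j₁−j₂=2  J−j₁+j₂=3  j₁+j₂+J+1=7
(j₁±m₁, j₂±m₂, J±M) = (2,1,3,1,4,1)
P² = 144/35
sum k=0..1:
  [0] +1/6 = 1/6
  [1] −1/4 = -1/4
S = -1/12
C² = P²·S² = 1/35 ; C = -0.169031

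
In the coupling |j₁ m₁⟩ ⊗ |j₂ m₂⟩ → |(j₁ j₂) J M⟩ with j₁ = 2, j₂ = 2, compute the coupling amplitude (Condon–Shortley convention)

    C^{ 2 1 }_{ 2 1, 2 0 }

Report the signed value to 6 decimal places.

j₁+j₂−J=2  J+j₁−j₂=2  J−j₁+j₂=2  j₁+j₂+J+1=7
(j₁±m₁, j₂±m₂, J±M) = (3,1,2,2,3,1)
P² = 8/7
sum k=0..1:
  [0] +1/4 = 1/4
  [1] −1/2 = -1/2
S = -1/4
C² = P²·S² = 1/14 ; C = -0.267261

-0.267261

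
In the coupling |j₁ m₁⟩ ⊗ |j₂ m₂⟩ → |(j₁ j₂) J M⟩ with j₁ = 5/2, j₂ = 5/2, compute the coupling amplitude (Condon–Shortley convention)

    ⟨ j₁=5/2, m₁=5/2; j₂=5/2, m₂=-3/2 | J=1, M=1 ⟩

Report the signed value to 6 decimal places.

+√(1/7) ≈ +0.377964

√[3·4!1!1!/7! · 5!0!1!4!2!0!] = √(576/7)
  +(−1)^0/∏(0,4,0,1,1,0)! = 1/24  (running 1/24)
⟨..|..⟩ = √(576/7)·(1/24) = +0.377964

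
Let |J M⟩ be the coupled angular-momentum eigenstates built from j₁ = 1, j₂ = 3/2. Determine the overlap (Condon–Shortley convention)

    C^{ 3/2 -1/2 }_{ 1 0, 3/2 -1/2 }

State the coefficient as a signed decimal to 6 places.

triangle: 1!·1!·2!/5! = 2/120
(j±m)!: 1!·1!·1!·2!·1!·2! = 4
prefactor² = (2J+1)·Δ·N² = 4/15
  k=0: +1/(0!·1!·1!·1!·0!·1!) = 1
  k=1: −1/(1!·0!·0!·0!·1!·2!) = -1/2
Σ = 1/2  ⇒  CG² = 4/15·1/2² = 1/15
CG = +√(1/15) = +0.258199

+0.258199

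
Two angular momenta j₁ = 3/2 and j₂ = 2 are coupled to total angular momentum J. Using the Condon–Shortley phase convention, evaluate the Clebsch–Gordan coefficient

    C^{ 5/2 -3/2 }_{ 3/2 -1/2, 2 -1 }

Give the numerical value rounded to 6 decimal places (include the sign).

triangle: 1!×2!×3!/7! = 12/5040
(j±m)!: 1!×2!×1!×3!×1!×4! = 288
prefactor² = (2J+1)×Δ×N² = 144/35
  k=0: +1/(0!×1!×2!×1!×0!×2!) = 1/4
  k=1: −1/(1!×0!×1!×0!×1!×3!) = -1/6
Σ = 1/12  ⇒  CG² = 144/35×1/12² = 1/35
CG = +√(1/35) = +0.169031

+√(1/35) = +0.169031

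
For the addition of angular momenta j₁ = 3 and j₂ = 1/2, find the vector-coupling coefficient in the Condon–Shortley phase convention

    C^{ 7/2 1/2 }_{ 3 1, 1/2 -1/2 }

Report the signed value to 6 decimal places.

j₁+j₂−J=0  J+j₁−j₂=6  J−j₁+j₂=1  j₁+j₂+J+1=8
(j₁±m₁, j₂±m₂, J±M) = (4,2,0,1,4,3)
P² = 6912/7
sum k=0..0:
  [0] +1/48 = 1/48
S = 1/48
C² = P²·S² = 3/7 ; C = +0.654654

+√(3/7) = +0.654654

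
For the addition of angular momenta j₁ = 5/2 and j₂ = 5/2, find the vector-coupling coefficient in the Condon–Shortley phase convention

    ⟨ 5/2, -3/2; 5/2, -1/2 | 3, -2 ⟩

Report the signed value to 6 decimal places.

triangle: 2!×3!×3!/9! = 72/362880
(j±m)!: 1!×4!×2!×3!×1!×5! = 34560
prefactor² = (2J+1)×Δ×N² = 48
  k=1: −1/(1!×1!×3!×1!×0!×2!) = -1/12
  k=2: +1/(2!×0!×2!×0!×1!×3!) = 1/24
Σ = -1/24  ⇒  CG² = 48×(-1/24)² = 1/12
CG = −√(1/12) = -0.288675

-0.288675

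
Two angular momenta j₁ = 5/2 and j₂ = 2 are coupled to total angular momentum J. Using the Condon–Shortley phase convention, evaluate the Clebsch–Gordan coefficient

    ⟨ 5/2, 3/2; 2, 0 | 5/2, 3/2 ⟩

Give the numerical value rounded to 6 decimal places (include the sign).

-0.119523

√[6·2!3!2!/8! · 4!1!2!2!4!1!] = √(288/35)
  +(−1)^0/∏(0,2,1,2,2,0)! = 1/8  (running 1/8)
  +(−1)^1/∏(1,1,0,1,3,1)! = -1/6  (running -1/24)
⟨..|..⟩ = √(288/35)·(-1/24) = -0.119523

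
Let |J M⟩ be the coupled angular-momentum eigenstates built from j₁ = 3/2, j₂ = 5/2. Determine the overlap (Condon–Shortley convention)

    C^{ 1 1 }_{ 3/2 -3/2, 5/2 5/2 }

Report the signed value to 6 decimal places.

-0.707107  (= −√(1/2))

triangle: 3!×0!×2!/6! = 12/720
(j±m)!: 0!×3!×5!×0!×2!×0! = 1440
prefactor² = (2J+1)×Δ×N² = 72
  k=3: −1/(3!×0!×0!×2!×0!×0!) = -1/12
Σ = -1/12  ⇒  CG² = 72×(-1/12)² = 1/2
CG = −√(1/2) = -0.707107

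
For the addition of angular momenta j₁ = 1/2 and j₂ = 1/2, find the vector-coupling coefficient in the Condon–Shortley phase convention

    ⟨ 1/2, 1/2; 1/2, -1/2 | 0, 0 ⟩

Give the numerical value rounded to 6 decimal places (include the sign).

+√(1/2) = +0.707107

√[1·1!0!0!/2! · 1!0!0!1!0!0!] = √(1/2)
  +(−1)^0/∏(0,1,0,0,0,0)! = 1  (running 1)
⟨..|..⟩ = √(1/2)·(1) = +0.707107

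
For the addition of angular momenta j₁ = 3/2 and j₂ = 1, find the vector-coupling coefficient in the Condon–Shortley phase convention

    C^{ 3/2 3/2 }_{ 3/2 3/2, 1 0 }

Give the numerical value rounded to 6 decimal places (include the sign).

+√(3/5) ≈ +0.774597

√[4·1!2!1!/5! · 3!0!1!1!3!0!] = √(12/5)
  +(−1)^0/∏(0,1,0,1,2,0)! = 1/2  (running 1/2)
⟨..|..⟩ = √(12/5)·(1/2) = +0.774597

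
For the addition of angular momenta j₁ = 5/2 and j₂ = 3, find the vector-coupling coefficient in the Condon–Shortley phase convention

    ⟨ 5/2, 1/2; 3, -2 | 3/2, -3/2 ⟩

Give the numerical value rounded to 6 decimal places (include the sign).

√[4·4!1!2!/8! · 3!2!1!5!0!3!] = √(288/7)
  +(−1)^1/∏(1,3,1,0,0,2)! = -1/12  (running -1/12)
⟨..|..⟩ = √(288/7)·(-1/12) = -0.534522

−√(2/7) ≈ -0.534522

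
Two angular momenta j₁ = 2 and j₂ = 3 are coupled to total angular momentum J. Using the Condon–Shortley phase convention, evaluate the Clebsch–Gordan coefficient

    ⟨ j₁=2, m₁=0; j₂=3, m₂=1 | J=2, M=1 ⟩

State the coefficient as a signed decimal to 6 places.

+0.377964  (= +√(1/7))

√[5·3!1!3!/8! · 2!2!4!2!3!1!] = √(36/7)
  +(−1)^1/∏(1,2,1,3,0,0)! = -1/12  (running -1/12)
  +(−1)^2/∏(2,1,0,2,1,1)! = 1/4  (running 1/6)
⟨..|..⟩ = √(36/7)·(1/6) = +0.377964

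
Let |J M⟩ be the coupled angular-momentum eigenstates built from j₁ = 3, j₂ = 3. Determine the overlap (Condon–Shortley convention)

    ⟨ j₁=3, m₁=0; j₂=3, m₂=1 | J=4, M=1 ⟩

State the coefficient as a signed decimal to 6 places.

triangle: 2!×4!×4!/11! = 1152/39916800
(j±m)!: 3!×3!×4!×2!×5!×3! = 1244160
prefactor² = (2J+1)×Δ×N² = 124416/385
  k=0: +1/(0!×2!×3!×4!×1!×0!) = 1/288
  k=1: −1/(1!×1!×2!×3!×2!×1!) = -1/24
  k=2: +1/(2!×0!×1!×2!×3!×2!) = 1/48
Σ = -5/288  ⇒  CG² = 124416/385×(-5/288)² = 15/154
CG = −√(15/154) = -0.312094

−√(15/154) ≈ -0.312094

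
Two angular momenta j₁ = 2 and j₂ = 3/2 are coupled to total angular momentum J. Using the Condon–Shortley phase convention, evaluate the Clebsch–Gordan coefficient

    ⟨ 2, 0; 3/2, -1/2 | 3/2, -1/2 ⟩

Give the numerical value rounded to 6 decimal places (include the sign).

−√(1/5) = -0.447214

j₁+j₂−J=2  J+j₁−j₂=2  J−j₁+j₂=1  j₁+j₂+J+1=6
(j₁±m₁, j₂±m₂, J±M) = (2,2,1,2,1,2)
P² = 16/45
sum k=0..1:
  [0] +1/4 = 1/4
  [1] −1/1 = -1
S = -3/4
C² = P²·S² = 1/5 ; C = -0.447214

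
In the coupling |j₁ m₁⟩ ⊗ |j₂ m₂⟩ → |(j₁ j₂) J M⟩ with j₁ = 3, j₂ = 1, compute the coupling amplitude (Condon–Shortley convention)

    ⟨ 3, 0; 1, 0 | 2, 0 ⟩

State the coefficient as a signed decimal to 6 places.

√[5·2!4!0!/7! · 3!3!1!1!2!2!] = √(48/7)
  +(−1)^1/∏(1,1,2,0,2,0)! = -1/4  (running -1/4)
⟨..|..⟩ = √(48/7)·(-1/4) = -0.654654

−√(3/7) ≈ -0.654654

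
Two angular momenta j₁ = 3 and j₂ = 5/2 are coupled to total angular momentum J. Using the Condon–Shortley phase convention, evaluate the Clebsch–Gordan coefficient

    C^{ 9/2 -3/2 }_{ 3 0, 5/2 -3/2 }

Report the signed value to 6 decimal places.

j₁+j₂−J=1  J+j₁−j₂=5  J−j₁+j₂=4  j₁+j₂+J+1=11
(j₁±m₁, j₂±m₂, J±M) = (3,3,1,4,3,6)
P² = 207360/77
sum k=0..1:
  [0] +1/72 = 1/72
  [1] −1/288 = -1/288
S = 1/96
C² = P²·S² = 45/154 ; C = +0.540562

+0.540562  (= +√(45/154))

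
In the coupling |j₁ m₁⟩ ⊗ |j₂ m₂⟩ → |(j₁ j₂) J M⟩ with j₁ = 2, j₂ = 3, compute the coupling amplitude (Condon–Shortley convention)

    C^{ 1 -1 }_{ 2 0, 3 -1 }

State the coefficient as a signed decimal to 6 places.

+0.414039

√[3·4!0!2!/7! · 2!2!2!4!0!2!] = √(384/35)
  +(−1)^2/∏(2,2,0,0,0,2)! = 1/8  (running 1/8)
⟨..|..⟩ = √(384/35)·(1/8) = +0.414039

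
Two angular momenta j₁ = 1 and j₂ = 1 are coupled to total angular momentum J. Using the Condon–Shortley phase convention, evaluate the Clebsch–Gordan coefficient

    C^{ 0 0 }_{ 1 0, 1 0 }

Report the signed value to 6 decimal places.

j₁+j₂−J=2  J+j₁−j₂=0  J−j₁+j₂=0  j₁+j₂+J+1=3
(j₁±m₁, j₂±m₂, J±M) = (1,1,1,1,0,0)
P² = 1/3
sum k=1..1:
  [1] −1/1 = -1
S = -1
C² = P²·S² = 1/3 ; C = -0.577350

−√(1/3) ≈ -0.577350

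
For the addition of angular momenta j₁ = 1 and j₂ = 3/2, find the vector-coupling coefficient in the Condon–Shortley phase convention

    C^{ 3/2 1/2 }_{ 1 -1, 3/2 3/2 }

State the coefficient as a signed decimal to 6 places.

-0.632456

j₁+j₂−J=1  J+j₁−j₂=1  J−j₁+j₂=2  j₁+j₂+J+1=5
(j₁±m₁, j₂±m₂, J±M) = (0,2,3,0,2,1)
P² = 8/5
sum k=1..1:
  [1] −1/2 = -1/2
S = -1/2
C² = P²·S² = 2/5 ; C = -0.632456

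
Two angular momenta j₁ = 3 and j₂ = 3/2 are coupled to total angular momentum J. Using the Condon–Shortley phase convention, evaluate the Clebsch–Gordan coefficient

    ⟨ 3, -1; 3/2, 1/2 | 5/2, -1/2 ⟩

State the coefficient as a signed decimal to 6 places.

√[6·2!4!1!/8! · 2!4!2!1!2!3!] = √(288/35)
  +(−1)^1/∏(1,1,3,1,1,0)! = -1/6  (running -1/6)
  +(−1)^2/∏(2,0,2,0,2,1)! = 1/8  (running -1/24)
⟨..|..⟩ = √(288/35)·(-1/24) = -0.119523

-0.119523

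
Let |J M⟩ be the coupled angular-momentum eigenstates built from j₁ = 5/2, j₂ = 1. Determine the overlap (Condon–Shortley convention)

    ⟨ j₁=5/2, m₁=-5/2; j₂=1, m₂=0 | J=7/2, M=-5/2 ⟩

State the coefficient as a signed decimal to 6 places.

+√(2/7) = +0.534522

triangle: 0!·5!·2!/8! = 240/40320
(j±m)!: 0!·5!·1!·1!·1!·6! = 86400
prefactor² = (2J+1)·Δ·N² = 28800/7
  k=0: +1/(0!·0!·5!·1!·0!·1!) = 1/120
Σ = 1/120  ⇒  CG² = 28800/7·1/120² = 2/7
CG = +√(2/7) = +0.534522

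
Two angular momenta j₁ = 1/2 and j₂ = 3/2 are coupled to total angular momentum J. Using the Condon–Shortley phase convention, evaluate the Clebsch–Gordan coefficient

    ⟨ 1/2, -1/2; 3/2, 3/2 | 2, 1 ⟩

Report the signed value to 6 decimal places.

+0.500000

√[5·0!1!3!/5! · 0!1!3!0!3!1!] = √(9)
  +(−1)^0/∏(0,0,1,3,0,0)! = 1/6  (running 1/6)
⟨..|..⟩ = √(9)·(1/6) = +0.500000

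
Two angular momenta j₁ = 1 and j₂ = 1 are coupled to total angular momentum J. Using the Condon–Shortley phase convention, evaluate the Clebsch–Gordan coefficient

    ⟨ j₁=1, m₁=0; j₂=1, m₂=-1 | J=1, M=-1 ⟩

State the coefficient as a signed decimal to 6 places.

+0.707107

triangle: 1!×1!×1!/4! = 1/24
(j±m)!: 1!×1!×0!×2!×0!×2! = 4
prefactor² = (2J+1)×Δ×N² = 1/2
  k=0: +1/(0!×1!×1!×0!×0!×1!) = 1
Σ = 1  ⇒  CG² = 1/2×1² = 1/2
CG = +√(1/2) = +0.707107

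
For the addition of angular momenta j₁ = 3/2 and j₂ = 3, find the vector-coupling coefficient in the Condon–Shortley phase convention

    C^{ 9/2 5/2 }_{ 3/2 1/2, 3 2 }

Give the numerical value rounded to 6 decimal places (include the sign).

j₁+j₂−J=0  J+j₁−j₂=3  J−j₁+j₂=6  j₁+j₂+J+1=10
(j₁±m₁, j₂±m₂, J±M) = (2,1,5,1,7,2)
P² = 28800
sum k=0..0:
  [0] +1/240 = 1/240
S = 1/240
C² = P²·S² = 1/2 ; C = +0.707107

+0.707107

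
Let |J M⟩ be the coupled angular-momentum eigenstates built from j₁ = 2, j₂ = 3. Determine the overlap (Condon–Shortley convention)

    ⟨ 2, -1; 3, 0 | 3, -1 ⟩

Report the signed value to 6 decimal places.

−√(1/30) = -0.182574

triangle: 2!·2!·4!/9! = 96/362880
(j±m)!: 1!·3!·3!·3!·2!·4! = 10368
prefactor² = (2J+1)·Δ·N² = 96/5
  k=1: −1/(1!·1!·2!·2!·0!·2!) = -1/8
  k=2: +1/(2!·0!·1!·1!·1!·3!) = 1/12
Σ = -1/24  ⇒  CG² = 96/5·(-1/24)² = 1/30
CG = −√(1/30) = -0.182574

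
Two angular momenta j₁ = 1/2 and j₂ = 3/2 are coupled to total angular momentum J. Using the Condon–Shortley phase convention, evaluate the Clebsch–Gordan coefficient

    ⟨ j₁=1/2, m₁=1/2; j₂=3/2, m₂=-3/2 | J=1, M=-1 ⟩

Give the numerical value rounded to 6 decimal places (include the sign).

+0.866025

√[3·1!0!2!/4! · 1!0!0!3!0!2!] = √(3)
  +(−1)^0/∏(0,1,0,0,0,2)! = 1/2  (running 1/2)
⟨..|..⟩ = √(3)·(1/2) = +0.866025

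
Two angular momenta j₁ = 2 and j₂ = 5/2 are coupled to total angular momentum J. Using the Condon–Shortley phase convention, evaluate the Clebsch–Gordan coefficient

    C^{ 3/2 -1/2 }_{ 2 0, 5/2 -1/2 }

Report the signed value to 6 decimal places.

√[4·3!1!2!/7! · 2!2!2!3!1!2!] = √(32/35)
  +(−1)^1/∏(1,2,1,1,0,1)! = -1/2  (running -1/2)
  +(−1)^2/∏(2,1,0,0,1,2)! = 1/4  (running -1/4)
⟨..|..⟩ = √(32/35)·(-1/4) = -0.239046

−√(2/35) = -0.239046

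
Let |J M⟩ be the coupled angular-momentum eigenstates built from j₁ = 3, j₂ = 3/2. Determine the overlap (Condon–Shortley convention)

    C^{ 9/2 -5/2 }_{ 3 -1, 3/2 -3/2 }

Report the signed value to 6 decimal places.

√[10·0!6!3!/10! · 2!4!0!3!2!7!] = √(34560)
  +(−1)^0/∏(0,0,4,0,2,3)! = 1/288  (running 1/288)
⟨..|..⟩ = √(34560)·(1/288) = +0.645497

+√(5/12) = +0.645497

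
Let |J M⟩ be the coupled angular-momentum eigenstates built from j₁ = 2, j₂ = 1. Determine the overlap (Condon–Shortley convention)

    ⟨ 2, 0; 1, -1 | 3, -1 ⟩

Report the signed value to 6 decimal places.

j₁+j₂−J=0  J+j₁−j₂=4  J−j₁+j₂=2  j₁+j₂+J+1=7
(j₁±m₁, j₂±m₂, J±M) = (2,2,0,2,2,4)
P² = 128/5
sum k=0..0:
  [0] +1/8 = 1/8
S = 1/8
C² = P²·S² = 2/5 ; C = +0.632456

+0.632456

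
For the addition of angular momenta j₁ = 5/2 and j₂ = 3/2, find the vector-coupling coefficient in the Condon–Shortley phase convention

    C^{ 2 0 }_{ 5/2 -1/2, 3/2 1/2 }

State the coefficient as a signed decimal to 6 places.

−√(1/14) = -0.267261

triangle: 2!·3!·1!/7! = 12/5040
(j±m)!: 2!·3!·2!·1!·2!·2! = 96
prefactor² = (2J+1)·Δ·N² = 8/7
  k=1: −1/(1!·1!·2!·1!·1!·0!) = -1/2
  k=2: +1/(2!·0!·1!·0!·2!·1!) = 1/4
Σ = -1/4  ⇒  CG² = 8/7·(-1/4)² = 1/14
CG = −√(1/14) = -0.267261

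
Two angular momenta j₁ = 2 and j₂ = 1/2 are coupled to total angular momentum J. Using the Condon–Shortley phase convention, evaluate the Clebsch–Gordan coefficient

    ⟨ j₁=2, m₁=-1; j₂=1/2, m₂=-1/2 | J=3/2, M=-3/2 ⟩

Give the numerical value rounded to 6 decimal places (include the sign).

triangle: 1!×3!×0!/5! = 6/120
(j±m)!: 1!×3!×0!×1!×0!×3! = 36
prefactor² = (2J+1)×Δ×N² = 36/5
  k=0: +1/(0!×1!×3!×0!×0!×0!) = 1/6
Σ = 1/6  ⇒  CG² = 36/5×1/6² = 1/5
CG = +√(1/5) = +0.447214

+0.447214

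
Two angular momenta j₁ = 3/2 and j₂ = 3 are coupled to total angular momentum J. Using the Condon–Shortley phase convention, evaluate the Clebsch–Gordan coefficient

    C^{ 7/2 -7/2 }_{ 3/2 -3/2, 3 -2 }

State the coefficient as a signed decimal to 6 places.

√[8·1!2!5!/9! · 0!3!1!5!0!7!] = √(19200)
  +(−1)^1/∏(1,0,2,0,0,5)! = -1/240  (running -1/240)
⟨..|..⟩ = √(19200)·(-1/240) = -0.577350

−√(1/3) ≈ -0.577350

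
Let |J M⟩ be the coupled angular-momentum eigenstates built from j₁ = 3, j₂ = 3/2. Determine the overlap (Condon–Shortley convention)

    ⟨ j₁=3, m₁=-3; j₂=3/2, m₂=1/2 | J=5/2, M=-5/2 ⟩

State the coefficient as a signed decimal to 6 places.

+0.731925

triangle: 2!×4!×1!/8! = 48/40320
(j±m)!: 0!×6!×2!×1!×0!×5! = 172800
prefactor² = (2J+1)×Δ×N² = 8640/7
  k=2: +1/(2!×0!×4!×0!×0!×1!) = 1/48
Σ = 1/48  ⇒  CG² = 8640/7×1/48² = 15/28
CG = +√(15/28) = +0.731925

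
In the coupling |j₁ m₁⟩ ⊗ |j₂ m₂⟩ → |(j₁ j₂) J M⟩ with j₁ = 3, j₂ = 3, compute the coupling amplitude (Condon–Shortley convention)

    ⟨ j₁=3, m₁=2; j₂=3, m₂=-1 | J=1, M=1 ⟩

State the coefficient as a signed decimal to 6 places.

−√(5/28) = -0.422577

j₁+j₂−J=5  J+j₁−j₂=1  J−j₁+j₂=1  j₁+j₂+J+1=8
(j₁±m₁, j₂±m₂, J±M) = (5,1,2,4,2,0)
P² = 720/7
sum k=1..1:
  [1] −1/24 = -1/24
S = -1/24
C² = P²·S² = 5/28 ; C = -0.422577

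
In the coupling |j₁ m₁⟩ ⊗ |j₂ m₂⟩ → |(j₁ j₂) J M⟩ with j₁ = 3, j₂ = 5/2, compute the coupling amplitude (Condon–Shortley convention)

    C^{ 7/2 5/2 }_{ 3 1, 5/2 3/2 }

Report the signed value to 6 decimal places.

-0.398410  (= −√(10/63))

√[8·2!4!3!/10! · 4!2!4!1!6!1!] = √(18432/35)
  +(−1)^1/∏(1,1,1,3,3,0)! = -1/36  (running -1/36)
  +(−1)^2/∏(2,0,0,2,4,1)! = 1/96  (running -5/288)
⟨..|..⟩ = √(18432/35)·(-5/288) = -0.398410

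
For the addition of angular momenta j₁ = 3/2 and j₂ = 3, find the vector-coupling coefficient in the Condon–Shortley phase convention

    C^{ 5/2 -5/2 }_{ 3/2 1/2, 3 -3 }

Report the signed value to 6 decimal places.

+0.731925  (= +√(15/28))

j₁+j₂−J=2  J+j₁−j₂=1  J−j₁+j₂=4  j₁+j₂+J+1=8
(j₁±m₁, j₂±m₂, J±M) = (2,1,0,6,0,5)
P² = 8640/7
sum k=0..0:
  [0] +1/48 = 1/48
S = 1/48
C² = P²·S² = 15/28 ; C = +0.731925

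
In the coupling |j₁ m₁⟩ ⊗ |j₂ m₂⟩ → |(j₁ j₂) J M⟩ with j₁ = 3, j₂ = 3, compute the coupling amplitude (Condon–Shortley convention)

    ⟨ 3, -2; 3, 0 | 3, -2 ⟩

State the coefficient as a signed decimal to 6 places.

+√(1/6) = +0.408248

triangle: 3!·3!·3!/10! = 216/3628800
(j±m)!: 1!·5!·3!·3!·1!·5! = 518400
prefactor² = (2J+1)·Δ·N² = 216
  k=2: +1/(2!·1!·3!·1!·0!·2!) = 1/24
  k=3: −1/(3!·0!·2!·0!·1!·3!) = -1/72
Σ = 1/36  ⇒  CG² = 216·1/36² = 1/6
CG = +√(1/6) = +0.408248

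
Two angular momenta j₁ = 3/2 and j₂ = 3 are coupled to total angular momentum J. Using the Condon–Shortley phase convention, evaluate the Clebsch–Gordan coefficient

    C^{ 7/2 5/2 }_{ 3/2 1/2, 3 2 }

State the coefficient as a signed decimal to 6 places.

√[8·1!2!5!/9! · 2!1!5!1!6!1!] = √(6400/7)
  +(−1)^0/∏(0,1,1,5,1,0)! = 1/120  (running 1/120)
  +(−1)^1/∏(1,0,0,4,2,1)! = -1/48  (running -1/80)
⟨..|..⟩ = √(6400/7)·(-1/80) = -0.377964

−√(1/7) = -0.377964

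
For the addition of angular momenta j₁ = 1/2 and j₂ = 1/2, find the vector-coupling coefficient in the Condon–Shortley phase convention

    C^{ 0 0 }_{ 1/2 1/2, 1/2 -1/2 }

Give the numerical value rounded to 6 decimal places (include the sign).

j₁+j₂−J=1  J+j₁−j₂=0  J−j₁+j₂=0  j₁+j₂+J+1=2
(j₁±m₁, j₂±m₂, J±M) = (1,0,0,1,0,0)
P² = 1/2
sum k=0..0:
  [0] +1/1 = 1
S = 1
C² = P²·S² = 1/2 ; C = +0.707107

+√(1/2) ≈ +0.707107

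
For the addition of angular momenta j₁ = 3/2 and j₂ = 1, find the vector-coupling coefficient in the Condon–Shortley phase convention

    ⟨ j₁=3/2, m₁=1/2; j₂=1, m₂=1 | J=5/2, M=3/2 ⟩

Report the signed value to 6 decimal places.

+0.774597  (= +√(3/5))

triangle: 0!*3!*2!/6! = 12/720
(j±m)!: 2!*1!*2!*0!*4!*1! = 96
prefactor² = (2J+1)*Δ*N² = 48/5
  k=0: +1/(0!*0!*1!*2!*2!*0!) = 1/4
Σ = 1/4  ⇒  CG² = 48/5*1/4² = 3/5
CG = +√(3/5) = +0.774597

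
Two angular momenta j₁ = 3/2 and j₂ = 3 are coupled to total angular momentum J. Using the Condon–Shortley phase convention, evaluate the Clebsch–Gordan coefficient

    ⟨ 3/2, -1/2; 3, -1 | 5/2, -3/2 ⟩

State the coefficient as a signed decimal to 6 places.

−√(7/20) = -0.591608

√[6·2!1!4!/8! · 1!2!2!4!1!4!] = √(576/35)
  +(−1)^1/∏(1,1,1,1,0,3)! = -1/6  (running -1/6)
  +(−1)^2/∏(2,0,0,0,1,4)! = 1/48  (running -7/48)
⟨..|..⟩ = √(576/35)·(-7/48) = -0.591608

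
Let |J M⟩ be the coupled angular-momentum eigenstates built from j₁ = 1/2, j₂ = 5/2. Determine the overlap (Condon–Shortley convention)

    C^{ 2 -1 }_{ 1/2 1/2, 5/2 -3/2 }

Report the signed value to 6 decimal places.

j₁+j₂−J=1  J+j₁−j₂=0  J−j₁+j₂=4  j₁+j₂+J+1=6
(j₁±m₁, j₂±m₂, J±M) = (1,0,1,4,1,3)
P² = 24
sum k=0..0:
  [0] +1/6 = 1/6
S = 1/6
C² = P²·S² = 2/3 ; C = +0.816497

+√(2/3) = +0.816497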